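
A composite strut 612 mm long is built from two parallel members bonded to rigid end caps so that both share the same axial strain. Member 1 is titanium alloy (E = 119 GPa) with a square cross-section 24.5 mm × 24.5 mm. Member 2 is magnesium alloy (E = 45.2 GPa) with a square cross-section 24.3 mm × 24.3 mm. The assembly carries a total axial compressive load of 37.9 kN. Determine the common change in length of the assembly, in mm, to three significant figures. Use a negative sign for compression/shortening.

A_1 = 600.2 mm².
A_2 = 590.5 mm².
Equal strain + equilibrium ⇒ each member carries load in proportion to AE: A₁E₁ = 71430000 N, A₂E₂ = 26690000 N, ΣAE = 98120000 N.
δ = PL/ΣAE = -37900·612/98120000 = -0.2364 mm.

-0.236 mm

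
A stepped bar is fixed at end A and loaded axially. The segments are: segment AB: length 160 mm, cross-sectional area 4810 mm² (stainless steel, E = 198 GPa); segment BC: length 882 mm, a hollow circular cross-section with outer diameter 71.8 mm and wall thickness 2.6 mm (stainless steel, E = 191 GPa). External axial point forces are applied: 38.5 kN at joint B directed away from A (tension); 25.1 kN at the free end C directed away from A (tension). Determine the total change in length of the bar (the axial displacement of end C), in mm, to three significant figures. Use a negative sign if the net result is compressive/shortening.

0.216 mm

Internal axial forces (sectioning from the free end, tension +): N_BC = 25.1 kN, N_AB = 63.6 kN.
A_BC = 565.2 mm².
δ_AB = 63600·160/(4810·198000) = 0.01068 mm
δ_BC = 25100·882/(565.2·191000) = 0.2051 mm
δ = Σδ_i = 0.2157 mm.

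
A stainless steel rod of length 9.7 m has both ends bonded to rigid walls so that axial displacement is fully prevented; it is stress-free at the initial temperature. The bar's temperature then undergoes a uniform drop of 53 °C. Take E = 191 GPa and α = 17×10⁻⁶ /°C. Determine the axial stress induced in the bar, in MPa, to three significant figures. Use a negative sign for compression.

172 MPa

Free thermal expansion αLΔT = 17e-6 · 9700 · -53 = -8.74 mm.
The walls impose strain ε = −(-8.74)/9700 = 9.0100e-04; σ = Eε = 191000 · 9.0100e-04 = 172.1 MPa.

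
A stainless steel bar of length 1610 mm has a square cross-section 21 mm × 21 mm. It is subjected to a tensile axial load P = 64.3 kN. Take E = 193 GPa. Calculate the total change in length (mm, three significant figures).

1.22 mm

A = 441 mm².
δ_mech = NL/(AE) = 64300·1610/(441·193000) = 1.216 mm.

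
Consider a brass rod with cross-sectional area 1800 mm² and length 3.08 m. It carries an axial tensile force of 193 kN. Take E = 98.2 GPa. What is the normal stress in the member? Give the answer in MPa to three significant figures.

107 MPa

σ = N/A = 193000/1800 = 107.2 MPa.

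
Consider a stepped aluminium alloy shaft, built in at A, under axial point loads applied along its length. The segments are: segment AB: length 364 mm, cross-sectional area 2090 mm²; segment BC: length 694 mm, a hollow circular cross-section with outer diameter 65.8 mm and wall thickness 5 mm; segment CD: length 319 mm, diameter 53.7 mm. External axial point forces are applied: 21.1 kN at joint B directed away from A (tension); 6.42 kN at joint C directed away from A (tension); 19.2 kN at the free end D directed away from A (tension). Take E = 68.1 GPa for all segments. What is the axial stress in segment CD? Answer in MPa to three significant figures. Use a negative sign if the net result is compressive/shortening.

8.48 MPa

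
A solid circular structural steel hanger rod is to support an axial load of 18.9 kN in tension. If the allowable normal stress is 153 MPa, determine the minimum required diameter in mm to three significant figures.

12.5 mm

Required area A ≥ P/σ_allow = 18900/153 = 123.5 mm².
For a solid circular section, d ≥ √(4A/π) = 12.54 mm.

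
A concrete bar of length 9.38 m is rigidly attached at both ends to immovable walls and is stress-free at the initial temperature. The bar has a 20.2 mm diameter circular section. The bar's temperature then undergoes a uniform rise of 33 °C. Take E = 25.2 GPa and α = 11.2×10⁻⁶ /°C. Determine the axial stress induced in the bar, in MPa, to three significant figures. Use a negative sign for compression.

-9.31 MPa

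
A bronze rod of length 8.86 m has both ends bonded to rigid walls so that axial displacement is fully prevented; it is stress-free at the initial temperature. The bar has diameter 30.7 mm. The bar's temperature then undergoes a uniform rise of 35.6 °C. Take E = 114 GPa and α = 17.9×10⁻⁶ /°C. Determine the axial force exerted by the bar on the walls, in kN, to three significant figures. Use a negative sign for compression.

-53.8 kN

Free thermal expansion αLΔT = 17.9e-6 · 8860 · 35.6 = 5.646 mm.
The walls impose strain ε = −(5.646)/8860 = -6.3724e-04; σ = Eε = 114000 · -6.3724e-04 = -72.65 MPa.
Wall reaction R = σ·A = -72.65·740.2 = -53770 N = -53.77 kN.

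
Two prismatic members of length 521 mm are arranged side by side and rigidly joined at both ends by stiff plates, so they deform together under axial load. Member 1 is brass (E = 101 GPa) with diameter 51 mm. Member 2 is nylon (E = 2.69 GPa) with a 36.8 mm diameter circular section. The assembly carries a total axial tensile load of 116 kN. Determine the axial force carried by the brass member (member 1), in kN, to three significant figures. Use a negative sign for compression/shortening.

114 kN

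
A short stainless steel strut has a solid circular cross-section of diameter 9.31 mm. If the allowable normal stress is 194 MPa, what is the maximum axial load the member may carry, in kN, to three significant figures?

13.2 kN

A = 68.08 mm².
P_max = σ_allow · A = 194 · 68.08 = 13210 N = 13.21 kN.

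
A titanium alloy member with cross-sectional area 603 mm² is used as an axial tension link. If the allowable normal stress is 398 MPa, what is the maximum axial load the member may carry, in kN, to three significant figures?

240 kN

P_max = σ_allow · A = 398 · 603 = 240000 N = 240 kN.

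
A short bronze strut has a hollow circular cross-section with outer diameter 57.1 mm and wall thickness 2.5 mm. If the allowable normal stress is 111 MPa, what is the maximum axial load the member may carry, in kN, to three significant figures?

47.6 kN

A = 428.8 mm².
P_max = σ_allow · A = 111 · 428.8 = 47600 N = 47.6 kN.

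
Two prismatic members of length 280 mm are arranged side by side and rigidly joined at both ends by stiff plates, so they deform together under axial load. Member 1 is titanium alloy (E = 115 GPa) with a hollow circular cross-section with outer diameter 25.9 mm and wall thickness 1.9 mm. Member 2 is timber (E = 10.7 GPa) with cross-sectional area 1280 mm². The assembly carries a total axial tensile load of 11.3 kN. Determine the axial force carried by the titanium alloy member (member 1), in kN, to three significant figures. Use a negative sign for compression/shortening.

A_1 = 143.3 mm².
Equal strain + equilibrium ⇒ each member carries load in proportion to AE: A₁E₁ = 16470000 N, A₂E₂ = 13700000 N, ΣAE = 30170000 N.
F₁ = P·A₁E₁/ΣAE = 11300·16470000/30170000 = 6170 N.

6.17 kN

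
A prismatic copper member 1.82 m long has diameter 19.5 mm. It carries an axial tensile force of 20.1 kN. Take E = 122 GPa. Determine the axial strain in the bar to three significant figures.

A = 298.6 mm².
σ = N/A = 67.3 MPa; ε = σ/E = 67.3/122000 = 5.517e-04.

5.52e-04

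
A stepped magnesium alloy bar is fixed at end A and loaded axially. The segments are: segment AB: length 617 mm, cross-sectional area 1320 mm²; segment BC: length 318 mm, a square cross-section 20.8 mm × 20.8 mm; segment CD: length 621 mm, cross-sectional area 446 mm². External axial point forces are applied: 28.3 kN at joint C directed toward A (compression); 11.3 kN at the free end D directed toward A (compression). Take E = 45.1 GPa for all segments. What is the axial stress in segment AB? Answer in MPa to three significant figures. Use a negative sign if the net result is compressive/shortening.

Internal axial forces (sectioning from the free end, tension +): N_CD = -11.3 kN, N_BC = -39.6 kN, N_AB = -39.6 kN.
σ_AB = N_AB/A_AB = -39600/1320 = -30 MPa.

-30.0 MPa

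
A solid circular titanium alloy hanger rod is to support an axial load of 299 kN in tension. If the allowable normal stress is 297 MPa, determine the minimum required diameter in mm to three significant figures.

35.8 mm

Required area A ≥ P/σ_allow = 299000/297 = 1007 mm².
For a solid circular section, d ≥ √(4A/π) = 35.8 mm.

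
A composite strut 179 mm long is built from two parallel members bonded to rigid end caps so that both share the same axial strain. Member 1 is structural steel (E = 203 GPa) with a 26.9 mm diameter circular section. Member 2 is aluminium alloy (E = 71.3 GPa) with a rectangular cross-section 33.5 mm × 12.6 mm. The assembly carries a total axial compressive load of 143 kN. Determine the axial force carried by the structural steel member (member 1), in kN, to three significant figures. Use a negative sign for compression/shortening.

-113 kN

A_1 = 568.3 mm².
A_2 = 422.1 mm².
Equal strain + equilibrium ⇒ each member carries load in proportion to AE: A₁E₁ = 115400000 N, A₂E₂ = 30100000 N, ΣAE = 145500000 N.
F₁ = P·A₁E₁/ΣAE = -143000·115400000/145500000 = -113400 N.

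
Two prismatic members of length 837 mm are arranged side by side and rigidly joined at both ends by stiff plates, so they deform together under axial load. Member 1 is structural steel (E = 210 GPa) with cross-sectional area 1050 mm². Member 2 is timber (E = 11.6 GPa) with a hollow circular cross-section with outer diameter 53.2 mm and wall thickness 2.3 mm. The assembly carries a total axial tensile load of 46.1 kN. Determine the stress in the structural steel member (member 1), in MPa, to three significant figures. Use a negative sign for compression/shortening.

43.1 MPa

A_2 = 367.8 mm².
Equal strain + equilibrium ⇒ each member carries load in proportion to AE: A₁E₁ = 220500000 N, A₂E₂ = 4266000 N, ΣAE = 224800000 N.
σ₁ = P·E₁/ΣAE = 46100·210000/224800000 = 43.07 MPa.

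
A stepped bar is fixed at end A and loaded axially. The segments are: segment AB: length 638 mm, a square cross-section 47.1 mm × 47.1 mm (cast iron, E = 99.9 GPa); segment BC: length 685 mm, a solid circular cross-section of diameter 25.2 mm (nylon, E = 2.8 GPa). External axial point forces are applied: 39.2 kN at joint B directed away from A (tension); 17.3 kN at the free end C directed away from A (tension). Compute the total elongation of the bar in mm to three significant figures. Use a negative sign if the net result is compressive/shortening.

Internal axial forces (sectioning from the free end, tension +): N_BC = 17.3 kN, N_AB = 56.5 kN.
A_AB = 2218 mm².
A_BC = 498.8 mm².
δ_AB = 56500·638/(2218·99900) = 0.1627 mm
δ_BC = 17300·685/(498.8·2800) = 8.486 mm
δ = Σδ_i = 8.648 mm.

8.65 mm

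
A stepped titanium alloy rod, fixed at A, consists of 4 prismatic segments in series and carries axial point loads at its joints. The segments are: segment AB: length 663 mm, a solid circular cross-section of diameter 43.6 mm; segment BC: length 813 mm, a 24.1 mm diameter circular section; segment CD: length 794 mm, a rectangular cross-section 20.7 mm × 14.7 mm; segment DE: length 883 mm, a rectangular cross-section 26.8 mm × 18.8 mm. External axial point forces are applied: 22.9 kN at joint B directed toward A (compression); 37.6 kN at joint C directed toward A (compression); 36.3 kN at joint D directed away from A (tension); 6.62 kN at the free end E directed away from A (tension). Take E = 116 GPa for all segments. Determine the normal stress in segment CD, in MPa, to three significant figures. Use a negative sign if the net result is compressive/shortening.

141 MPa

Internal axial forces (sectioning from the free end, tension +): N_DE = 6.62 kN, N_CD = 42.92 kN, N_BC = 5.32 kN, N_AB = -17.58 kN.
A_CD = 304.3 mm².
σ_CD = N_CD/A_CD = 42920/304.3 = 141 MPa.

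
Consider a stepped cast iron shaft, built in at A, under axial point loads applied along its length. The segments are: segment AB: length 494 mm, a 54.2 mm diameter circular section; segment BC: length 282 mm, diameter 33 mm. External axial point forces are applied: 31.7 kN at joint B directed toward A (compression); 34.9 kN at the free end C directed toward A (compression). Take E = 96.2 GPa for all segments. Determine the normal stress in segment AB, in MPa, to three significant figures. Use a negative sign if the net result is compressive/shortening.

-28.9 MPa

Internal axial forces (sectioning from the free end, tension +): N_BC = -34.9 kN, N_AB = -66.6 kN.
A_AB = 2307 mm².
σ_AB = N_AB/A_AB = -66600/2307 = -28.87 MPa.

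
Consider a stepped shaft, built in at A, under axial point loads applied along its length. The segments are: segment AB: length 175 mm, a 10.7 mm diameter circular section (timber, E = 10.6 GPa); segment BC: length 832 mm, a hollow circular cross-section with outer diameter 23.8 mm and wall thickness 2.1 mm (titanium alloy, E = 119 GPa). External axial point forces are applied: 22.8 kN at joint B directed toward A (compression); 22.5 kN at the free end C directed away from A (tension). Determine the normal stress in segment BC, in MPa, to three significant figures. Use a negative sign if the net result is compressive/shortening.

Internal axial forces (sectioning from the free end, tension +): N_BC = 22.5 kN, N_AB = -0.3 kN.
A_BC = 143.2 mm².
σ_BC = N_BC/A_BC = 22500/143.2 = 157.2 MPa.

157 MPa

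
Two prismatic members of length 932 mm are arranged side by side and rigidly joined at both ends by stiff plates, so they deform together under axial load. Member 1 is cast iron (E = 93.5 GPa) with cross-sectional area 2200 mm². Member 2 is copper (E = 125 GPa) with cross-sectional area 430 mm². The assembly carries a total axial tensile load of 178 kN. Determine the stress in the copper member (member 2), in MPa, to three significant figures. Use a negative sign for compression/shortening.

Equal strain + equilibrium ⇒ each member carries load in proportion to AE: A₁E₁ = 205700000 N, A₂E₂ = 53750000 N, ΣAE = 259400000 N.
σ₂ = P·E₂/ΣAE = 178000·125000/259400000 = 85.76 MPa.

85.8 MPa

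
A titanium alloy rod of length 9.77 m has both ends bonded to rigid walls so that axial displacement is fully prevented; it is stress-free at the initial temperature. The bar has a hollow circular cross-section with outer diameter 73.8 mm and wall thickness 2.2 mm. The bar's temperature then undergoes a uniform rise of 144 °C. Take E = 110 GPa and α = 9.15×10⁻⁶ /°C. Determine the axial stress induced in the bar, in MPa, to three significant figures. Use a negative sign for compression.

-145 MPa

Free thermal expansion αLΔT = 9.15e-6 · 9770 · 144 = 12.87 mm.
The walls impose strain ε = −(12.87)/9770 = -1.3176e-03; σ = Eε = 110000 · -1.3176e-03 = -144.9 MPa.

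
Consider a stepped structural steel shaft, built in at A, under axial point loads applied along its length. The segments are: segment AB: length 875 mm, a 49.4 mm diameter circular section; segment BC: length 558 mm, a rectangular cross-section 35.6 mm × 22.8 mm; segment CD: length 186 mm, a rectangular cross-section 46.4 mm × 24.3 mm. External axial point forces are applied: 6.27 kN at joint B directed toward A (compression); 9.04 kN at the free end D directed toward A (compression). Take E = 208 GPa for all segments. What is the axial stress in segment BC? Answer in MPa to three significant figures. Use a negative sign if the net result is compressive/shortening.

-11.1 MPa

Internal axial forces (sectioning from the free end, tension +): N_CD = -9.04 kN, N_BC = -9.04 kN, N_AB = -15.31 kN.
A_BC = 811.7 mm².
σ_BC = N_BC/A_BC = -9040/811.7 = -11.14 MPa.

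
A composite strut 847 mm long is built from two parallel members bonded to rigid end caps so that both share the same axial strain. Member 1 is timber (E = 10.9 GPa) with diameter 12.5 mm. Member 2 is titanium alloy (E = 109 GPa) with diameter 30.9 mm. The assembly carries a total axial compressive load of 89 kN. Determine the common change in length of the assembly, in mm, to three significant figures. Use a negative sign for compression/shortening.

-0.907 mm

A_1 = 122.7 mm².
A_2 = 749.9 mm².
Equal strain + equilibrium ⇒ each member carries load in proportion to AE: A₁E₁ = 1338000 N, A₂E₂ = 81740000 N, ΣAE = 83080000 N.
δ = PL/ΣAE = -89000·847/83080000 = -0.9074 mm.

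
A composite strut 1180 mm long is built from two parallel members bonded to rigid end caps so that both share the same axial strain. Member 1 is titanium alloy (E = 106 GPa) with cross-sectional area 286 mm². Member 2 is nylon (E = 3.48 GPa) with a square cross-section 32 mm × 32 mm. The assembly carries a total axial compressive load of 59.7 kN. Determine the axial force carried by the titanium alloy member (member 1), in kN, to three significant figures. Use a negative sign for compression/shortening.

-53.4 kN

A_2 = 1024 mm².
Equal strain + equilibrium ⇒ each member carries load in proportion to AE: A₁E₁ = 30320000 N, A₂E₂ = 3564000 N, ΣAE = 33880000 N.
F₁ = P·A₁E₁/ΣAE = -59700·30320000/33880000 = -53420 N.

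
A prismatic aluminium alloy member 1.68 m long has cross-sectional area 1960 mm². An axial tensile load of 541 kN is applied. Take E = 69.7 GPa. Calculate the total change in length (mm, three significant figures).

δ_mech = NL/(AE) = 541000·1680/(1960·69700) = 6.653 mm.

6.65 mm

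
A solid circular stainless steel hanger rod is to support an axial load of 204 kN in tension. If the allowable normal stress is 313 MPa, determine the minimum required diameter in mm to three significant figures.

28.8 mm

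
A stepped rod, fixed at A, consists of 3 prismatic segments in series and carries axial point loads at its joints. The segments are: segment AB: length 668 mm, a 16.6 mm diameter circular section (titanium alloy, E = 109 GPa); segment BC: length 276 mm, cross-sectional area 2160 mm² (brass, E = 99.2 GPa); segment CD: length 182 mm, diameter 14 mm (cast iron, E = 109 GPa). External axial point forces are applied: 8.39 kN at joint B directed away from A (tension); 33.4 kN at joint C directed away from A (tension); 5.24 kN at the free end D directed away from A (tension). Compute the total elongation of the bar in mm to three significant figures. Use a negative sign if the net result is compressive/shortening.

1.44 mm

Internal axial forces (sectioning from the free end, tension +): N_CD = 5.24 kN, N_BC = 38.64 kN, N_AB = 47.03 kN.
A_AB = 216.4 mm².
A_CD = 153.9 mm².
δ_AB = 47030·668/(216.4·109000) = 1.332 mm
δ_BC = 38640·276/(2160·99200) = 0.04977 mm
δ_CD = 5240·182/(153.9·109000) = 0.05684 mm
δ = Σδ_i = 1.438 mm.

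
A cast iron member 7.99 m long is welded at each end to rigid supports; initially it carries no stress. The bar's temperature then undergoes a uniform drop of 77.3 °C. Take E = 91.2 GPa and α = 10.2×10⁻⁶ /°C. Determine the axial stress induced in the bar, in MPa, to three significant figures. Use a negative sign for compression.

71.9 MPa

Free thermal expansion αLΔT = 10.2e-6 · 7990 · -77.3 = -6.3 mm.
The walls impose strain ε = −(-6.3)/7990 = 7.8846e-04; σ = Eε = 91200 · 7.8846e-04 = 71.91 MPa.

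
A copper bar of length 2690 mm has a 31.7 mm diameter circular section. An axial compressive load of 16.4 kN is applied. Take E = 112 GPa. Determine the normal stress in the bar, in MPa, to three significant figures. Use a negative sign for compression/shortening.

A = 789.2 mm².
σ = N/A = -16400/789.2 = -20.78 MPa.

-20.8 MPa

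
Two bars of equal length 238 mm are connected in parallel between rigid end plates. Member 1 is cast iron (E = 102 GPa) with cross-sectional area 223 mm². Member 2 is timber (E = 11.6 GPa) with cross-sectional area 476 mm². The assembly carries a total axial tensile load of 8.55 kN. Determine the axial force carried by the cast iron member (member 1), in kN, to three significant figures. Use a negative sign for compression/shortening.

Equal strain + equilibrium ⇒ each member carries load in proportion to AE: A₁E₁ = 22750000 N, A₂E₂ = 5522000 N, ΣAE = 28270000 N.
F₁ = P·A₁E₁/ΣAE = 8550·22750000/28270000 = 6880 N.

6.88 kN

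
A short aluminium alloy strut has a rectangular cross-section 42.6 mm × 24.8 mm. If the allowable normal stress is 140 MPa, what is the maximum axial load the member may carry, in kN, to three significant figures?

148 kN

A = 1056 mm².
P_max = σ_allow · A = 140 · 1056 = 147900 N = 147.9 kN.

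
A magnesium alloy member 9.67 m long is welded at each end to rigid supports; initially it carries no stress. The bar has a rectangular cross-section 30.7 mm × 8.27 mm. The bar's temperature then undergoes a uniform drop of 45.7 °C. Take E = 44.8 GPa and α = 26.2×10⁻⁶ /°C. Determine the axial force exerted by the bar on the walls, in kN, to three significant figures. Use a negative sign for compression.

13.6 kN

Free thermal expansion αLΔT = 26.2e-6 · 9670 · -45.7 = -11.58 mm.
The walls impose strain ε = −(-11.58)/9670 = 1.1973e-03; σ = Eε = 44800 · 1.1973e-03 = 53.64 MPa.
Wall reaction R = σ·A = 53.64·253.9 = 13620 N = 13.62 kN.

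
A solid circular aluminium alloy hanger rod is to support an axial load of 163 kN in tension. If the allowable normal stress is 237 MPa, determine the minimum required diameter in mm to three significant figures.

Required area A ≥ P/σ_allow = 163000/237 = 687.8 mm².
For a solid circular section, d ≥ √(4A/π) = 29.59 mm.

29.6 mm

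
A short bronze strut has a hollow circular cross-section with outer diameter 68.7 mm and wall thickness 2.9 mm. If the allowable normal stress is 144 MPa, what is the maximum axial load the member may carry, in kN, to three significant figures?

86.3 kN

A = 599.5 mm².
P_max = σ_allow · A = 144 · 599.5 = 86320 N = 86.32 kN.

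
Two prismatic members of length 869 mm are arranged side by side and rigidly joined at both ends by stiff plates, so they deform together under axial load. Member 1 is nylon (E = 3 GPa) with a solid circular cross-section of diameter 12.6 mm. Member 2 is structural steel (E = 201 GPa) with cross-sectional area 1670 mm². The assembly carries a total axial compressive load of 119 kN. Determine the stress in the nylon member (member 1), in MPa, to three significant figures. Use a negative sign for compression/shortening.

A_1 = 124.7 mm².
Equal strain + equilibrium ⇒ each member carries load in proportion to AE: A₁E₁ = 374100 N, A₂E₂ = 335700000 N, ΣAE = 336000000 N.
σ₁ = P·E₁/ΣAE = -119000·3000/336000000 = -1.062 MPa.

-1.06 MPa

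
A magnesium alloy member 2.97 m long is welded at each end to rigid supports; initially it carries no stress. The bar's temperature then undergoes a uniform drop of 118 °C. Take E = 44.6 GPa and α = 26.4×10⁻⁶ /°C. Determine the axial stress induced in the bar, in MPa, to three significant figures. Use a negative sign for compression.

139 MPa

Free thermal expansion αLΔT = 26.4e-6 · 2970 · -118 = -9.252 mm.
The walls impose strain ε = −(-9.252)/2970 = 3.1152e-03; σ = Eε = 44600 · 3.1152e-03 = 138.9 MPa.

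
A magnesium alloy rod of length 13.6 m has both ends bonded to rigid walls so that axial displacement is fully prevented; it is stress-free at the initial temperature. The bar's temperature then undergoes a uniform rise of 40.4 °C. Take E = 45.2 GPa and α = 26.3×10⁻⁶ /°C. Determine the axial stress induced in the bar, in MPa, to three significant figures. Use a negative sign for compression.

-48.0 MPa

Free thermal expansion αLΔT = 26.3e-6 · 13600 · 40.4 = 14.45 mm.
The walls impose strain ε = −(14.45)/13600 = -1.0625e-03; σ = Eε = 45200 · -1.0625e-03 = -48.03 MPa.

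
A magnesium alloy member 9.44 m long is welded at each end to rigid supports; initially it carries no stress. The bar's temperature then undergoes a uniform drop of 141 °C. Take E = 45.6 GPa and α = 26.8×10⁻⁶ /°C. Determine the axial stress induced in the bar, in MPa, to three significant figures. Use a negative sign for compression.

172 MPa

Free thermal expansion αLΔT = 26.8e-6 · 9440 · -141 = -35.67 mm.
The walls impose strain ε = −(-35.67)/9440 = 3.7788e-03; σ = Eε = 45600 · 3.7788e-03 = 172.3 MPa.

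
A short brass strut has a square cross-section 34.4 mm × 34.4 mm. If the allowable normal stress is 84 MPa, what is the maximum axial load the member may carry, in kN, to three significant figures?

99.4 kN

A = 1183 mm².
P_max = σ_allow · A = 84 · 1183 = 99400 N = 99.4 kN.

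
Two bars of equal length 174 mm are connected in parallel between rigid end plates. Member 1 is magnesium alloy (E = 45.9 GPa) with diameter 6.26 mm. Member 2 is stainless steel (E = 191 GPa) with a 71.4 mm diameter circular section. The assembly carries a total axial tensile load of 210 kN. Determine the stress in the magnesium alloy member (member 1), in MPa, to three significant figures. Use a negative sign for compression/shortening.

12.6 MPa

A_1 = 30.78 mm².
A_2 = 4004 mm².
Equal strain + equilibrium ⇒ each member carries load in proportion to AE: A₁E₁ = 1413000 N, A₂E₂ = 764800000 N, ΣAE = 766200000 N.
σ₁ = P·E₁/ΣAE = 210000·45900/766200000 = 12.58 MPa.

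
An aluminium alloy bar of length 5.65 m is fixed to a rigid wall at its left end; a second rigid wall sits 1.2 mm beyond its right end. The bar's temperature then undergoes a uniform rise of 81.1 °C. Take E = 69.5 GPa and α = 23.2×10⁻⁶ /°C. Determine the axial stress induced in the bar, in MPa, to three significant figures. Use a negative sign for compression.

Free thermal expansion αLΔT = 23.2e-6 · 5650 · 81.1 = 10.63 mm.
The walls engage after the gap closes; constrained expansion = 10.63 − 1.2 = 9.431 mm.
The walls impose strain ε = −(9.431)/5650 = -1.6691e-03; σ = Eε = 69500 · -1.6691e-03 = -116 MPa.

-116 MPa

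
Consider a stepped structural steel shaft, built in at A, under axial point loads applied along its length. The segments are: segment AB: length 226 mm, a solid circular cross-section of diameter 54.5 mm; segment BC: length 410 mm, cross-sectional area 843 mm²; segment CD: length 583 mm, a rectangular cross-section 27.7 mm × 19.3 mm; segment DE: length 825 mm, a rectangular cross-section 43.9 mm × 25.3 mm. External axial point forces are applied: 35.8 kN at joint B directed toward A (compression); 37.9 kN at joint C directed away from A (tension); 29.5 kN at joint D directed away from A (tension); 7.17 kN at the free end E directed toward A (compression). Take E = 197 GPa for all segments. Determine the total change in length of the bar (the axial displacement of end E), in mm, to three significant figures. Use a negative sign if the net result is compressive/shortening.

0.257 mm

Internal axial forces (sectioning from the free end, tension +): N_DE = -7.17 kN, N_CD = 22.33 kN, N_BC = 60.23 kN, N_AB = 24.43 kN.
A_AB = 2333 mm².
A_CD = 534.6 mm².
A_DE = 1111 mm².
δ_AB = 24430·226/(2333·197000) = 0.01201 mm
δ_BC = 60230·410/(843·197000) = 0.1487 mm
δ_CD = 22330·583/(534.6·197000) = 0.1236 mm
δ_DE = -7170·825/(1111·197000) = -0.02703 mm
δ = Σδ_i = 0.2573 mm.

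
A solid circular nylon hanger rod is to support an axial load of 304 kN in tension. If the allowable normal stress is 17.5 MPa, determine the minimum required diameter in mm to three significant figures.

Required area A ≥ P/σ_allow = 304000/17.5 = 17370 mm².
For a solid circular section, d ≥ √(4A/π) = 148.7 mm.

149 mm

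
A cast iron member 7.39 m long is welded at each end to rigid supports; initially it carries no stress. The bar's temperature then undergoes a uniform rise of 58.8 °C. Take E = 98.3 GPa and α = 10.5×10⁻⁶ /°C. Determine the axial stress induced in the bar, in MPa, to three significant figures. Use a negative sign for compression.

-60.7 MPa

Free thermal expansion αLΔT = 10.5e-6 · 7390 · 58.8 = 4.563 mm.
The walls impose strain ε = −(4.563)/7390 = -6.1740e-04; σ = Eε = 98300 · -6.1740e-04 = -60.69 MPa.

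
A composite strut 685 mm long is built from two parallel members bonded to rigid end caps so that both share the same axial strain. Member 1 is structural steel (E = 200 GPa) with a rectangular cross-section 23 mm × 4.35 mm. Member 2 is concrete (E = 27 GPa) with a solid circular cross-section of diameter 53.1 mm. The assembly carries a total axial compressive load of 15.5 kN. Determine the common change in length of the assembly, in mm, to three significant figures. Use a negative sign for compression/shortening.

-0.133 mm

A_1 = 100 mm².
A_2 = 2215 mm².
Equal strain + equilibrium ⇒ each member carries load in proportion to AE: A₁E₁ = 20010000 N, A₂E₂ = 59790000 N, ΣAE = 79800000 N.
δ = PL/ΣAE = -15500·685/79800000 = -0.133 mm.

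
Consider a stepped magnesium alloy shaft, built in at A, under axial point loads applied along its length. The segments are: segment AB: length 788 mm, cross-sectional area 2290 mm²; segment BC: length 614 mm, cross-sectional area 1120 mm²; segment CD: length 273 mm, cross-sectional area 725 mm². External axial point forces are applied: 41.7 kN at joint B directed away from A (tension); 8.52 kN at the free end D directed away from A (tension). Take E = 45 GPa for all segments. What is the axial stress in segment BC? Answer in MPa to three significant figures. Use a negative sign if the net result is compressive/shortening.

7.61 MPa

Internal axial forces (sectioning from the free end, tension +): N_CD = 8.52 kN, N_BC = 8.52 kN, N_AB = 50.22 kN.
σ_BC = N_BC/A_BC = 8520/1120 = 7.607 MPa.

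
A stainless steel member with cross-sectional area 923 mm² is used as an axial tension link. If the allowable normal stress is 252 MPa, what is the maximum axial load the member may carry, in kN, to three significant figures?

233 kN

P_max = σ_allow · A = 252 · 923 = 232600 N = 232.6 kN.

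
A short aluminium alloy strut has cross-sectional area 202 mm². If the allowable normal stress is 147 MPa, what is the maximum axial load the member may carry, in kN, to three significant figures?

29.7 kN

P_max = σ_allow · A = 147 · 202 = 29690 N = 29.69 kN.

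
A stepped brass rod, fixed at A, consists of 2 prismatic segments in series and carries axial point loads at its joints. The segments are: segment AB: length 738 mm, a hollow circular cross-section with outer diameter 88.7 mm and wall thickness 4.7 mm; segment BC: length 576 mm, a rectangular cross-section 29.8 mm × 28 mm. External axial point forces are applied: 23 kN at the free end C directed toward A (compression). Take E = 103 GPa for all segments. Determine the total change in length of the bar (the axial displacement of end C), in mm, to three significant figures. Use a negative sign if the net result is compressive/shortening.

-0.287 mm

Internal axial forces (sectioning from the free end, tension +): N_BC = -23 kN, N_AB = -23 kN.
A_AB = 1240 mm².
A_BC = 834.4 mm².
δ_AB = -23000·738/(1240·103000) = -0.1329 mm
δ_BC = -23000·576/(834.4·103000) = -0.1541 mm
δ = Σδ_i = -0.287 mm.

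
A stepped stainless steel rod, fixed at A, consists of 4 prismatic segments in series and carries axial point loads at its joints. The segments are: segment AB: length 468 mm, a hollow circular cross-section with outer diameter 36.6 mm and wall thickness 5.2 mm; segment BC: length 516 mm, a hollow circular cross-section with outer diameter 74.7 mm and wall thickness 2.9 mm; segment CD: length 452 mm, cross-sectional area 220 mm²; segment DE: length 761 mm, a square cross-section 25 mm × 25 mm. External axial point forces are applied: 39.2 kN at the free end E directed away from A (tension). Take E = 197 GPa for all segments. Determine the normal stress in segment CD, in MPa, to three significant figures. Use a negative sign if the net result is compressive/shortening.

178 MPa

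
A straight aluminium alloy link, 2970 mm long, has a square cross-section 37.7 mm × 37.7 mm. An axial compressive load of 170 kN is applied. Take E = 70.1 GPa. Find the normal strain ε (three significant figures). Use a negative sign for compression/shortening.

A = 1421 mm².
σ = N/A = -119.6 MPa; ε = σ/E = -119.6/70100 = -1.706e-03.

-0.00171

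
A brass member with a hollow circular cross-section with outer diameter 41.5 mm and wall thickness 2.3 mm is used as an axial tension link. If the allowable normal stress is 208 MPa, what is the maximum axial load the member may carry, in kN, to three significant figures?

A = 283.2 mm².
P_max = σ_allow · A = 208 · 283.2 = 58920 N = 58.92 kN.

58.9 kN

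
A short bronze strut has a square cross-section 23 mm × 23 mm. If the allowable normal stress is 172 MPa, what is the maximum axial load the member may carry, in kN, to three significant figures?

91.0 kN

A = 529 mm².
P_max = σ_allow · A = 172 · 529 = 90990 N = 90.99 kN.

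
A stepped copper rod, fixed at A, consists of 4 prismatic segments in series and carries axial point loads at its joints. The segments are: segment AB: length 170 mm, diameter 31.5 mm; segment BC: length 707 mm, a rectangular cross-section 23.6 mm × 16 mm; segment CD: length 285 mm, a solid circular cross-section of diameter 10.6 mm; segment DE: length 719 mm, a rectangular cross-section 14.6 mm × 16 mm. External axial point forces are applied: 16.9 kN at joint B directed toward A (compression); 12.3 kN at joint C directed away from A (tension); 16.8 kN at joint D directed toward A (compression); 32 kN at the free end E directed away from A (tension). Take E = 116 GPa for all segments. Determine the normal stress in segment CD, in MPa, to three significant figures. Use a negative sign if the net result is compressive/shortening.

Internal axial forces (sectioning from the free end, tension +): N_DE = 32 kN, N_CD = 15.2 kN, N_BC = 27.5 kN, N_AB = 10.6 kN.
A_CD = 88.25 mm².
σ_CD = N_CD/A_CD = 15200/88.25 = 172.2 MPa.

172 MPa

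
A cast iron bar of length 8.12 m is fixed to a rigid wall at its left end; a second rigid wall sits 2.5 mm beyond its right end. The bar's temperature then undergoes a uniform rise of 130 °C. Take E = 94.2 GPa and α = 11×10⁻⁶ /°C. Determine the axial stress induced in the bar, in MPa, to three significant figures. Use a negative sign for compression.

-106 MPa

Free thermal expansion αLΔT = 11e-6 · 8120 · 130 = 11.61 mm.
The walls engage after the gap closes; constrained expansion = 11.61 − 2.5 = 9.112 mm.
The walls impose strain ε = −(9.112)/8120 = -1.1221e-03; σ = Eε = 94200 · -1.1221e-03 = -105.7 MPa.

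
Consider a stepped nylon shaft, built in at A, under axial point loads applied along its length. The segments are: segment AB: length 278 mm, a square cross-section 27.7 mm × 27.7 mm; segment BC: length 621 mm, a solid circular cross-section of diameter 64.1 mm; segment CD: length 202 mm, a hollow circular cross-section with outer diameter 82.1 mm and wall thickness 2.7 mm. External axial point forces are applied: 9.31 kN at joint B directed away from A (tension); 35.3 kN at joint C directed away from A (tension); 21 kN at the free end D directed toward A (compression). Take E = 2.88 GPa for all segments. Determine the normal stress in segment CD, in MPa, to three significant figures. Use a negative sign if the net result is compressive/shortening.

-31.2 MPa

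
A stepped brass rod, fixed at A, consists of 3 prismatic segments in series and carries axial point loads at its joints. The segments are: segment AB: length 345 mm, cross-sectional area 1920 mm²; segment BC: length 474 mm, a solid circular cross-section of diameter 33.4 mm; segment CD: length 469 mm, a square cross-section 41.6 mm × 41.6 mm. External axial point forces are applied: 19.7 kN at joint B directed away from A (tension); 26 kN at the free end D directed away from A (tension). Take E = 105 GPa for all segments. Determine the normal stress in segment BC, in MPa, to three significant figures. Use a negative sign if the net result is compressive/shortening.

Internal axial forces (sectioning from the free end, tension +): N_CD = 26 kN, N_BC = 26 kN, N_AB = 45.7 kN.
A_BC = 876.2 mm².
σ_BC = N_BC/A_BC = 26000/876.2 = 29.67 MPa.

29.7 MPa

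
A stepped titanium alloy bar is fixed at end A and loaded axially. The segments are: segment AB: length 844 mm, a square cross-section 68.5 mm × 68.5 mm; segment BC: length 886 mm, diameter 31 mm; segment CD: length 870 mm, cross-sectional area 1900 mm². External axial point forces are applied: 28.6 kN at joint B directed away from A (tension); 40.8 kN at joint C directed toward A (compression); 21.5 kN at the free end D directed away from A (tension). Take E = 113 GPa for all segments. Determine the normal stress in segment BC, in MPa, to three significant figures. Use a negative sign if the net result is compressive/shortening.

Internal axial forces (sectioning from the free end, tension +): N_CD = 21.5 kN, N_BC = -19.3 kN, N_AB = 9.3 kN.
A_BC = 754.8 mm².
σ_BC = N_BC/A_BC = -19300/754.8 = -25.57 MPa.

-25.6 MPa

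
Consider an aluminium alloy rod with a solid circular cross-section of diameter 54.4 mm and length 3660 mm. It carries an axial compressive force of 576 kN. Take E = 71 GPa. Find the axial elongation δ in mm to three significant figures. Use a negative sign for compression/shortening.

-12.8 mm

A = 2324 mm².
δ_mech = NL/(AE) = -576000·3660/(2324·71000) = -12.77 mm.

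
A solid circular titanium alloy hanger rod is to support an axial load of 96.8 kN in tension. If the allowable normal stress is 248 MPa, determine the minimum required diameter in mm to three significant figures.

22.3 mm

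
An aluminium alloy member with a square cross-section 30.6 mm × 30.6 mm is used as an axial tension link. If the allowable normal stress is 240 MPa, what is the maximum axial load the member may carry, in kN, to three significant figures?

225 kN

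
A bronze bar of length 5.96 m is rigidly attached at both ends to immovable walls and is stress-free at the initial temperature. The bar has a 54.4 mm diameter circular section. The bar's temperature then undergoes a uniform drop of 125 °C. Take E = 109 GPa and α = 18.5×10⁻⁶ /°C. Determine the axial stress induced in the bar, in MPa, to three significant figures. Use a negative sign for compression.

252 MPa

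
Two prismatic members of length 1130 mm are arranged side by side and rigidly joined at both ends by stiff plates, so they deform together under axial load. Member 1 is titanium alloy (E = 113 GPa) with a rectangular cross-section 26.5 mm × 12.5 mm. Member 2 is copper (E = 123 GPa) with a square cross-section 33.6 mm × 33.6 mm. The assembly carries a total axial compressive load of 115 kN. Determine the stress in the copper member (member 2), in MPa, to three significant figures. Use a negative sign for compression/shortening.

-80.2 MPa

A_1 = 331.2 mm².
A_2 = 1129 mm².
Equal strain + equilibrium ⇒ each member carries load in proportion to AE: A₁E₁ = 37430000 N, A₂E₂ = 138900000 N, ΣAE = 176300000 N.
σ₂ = P·E₂/ΣAE = -115000·123000/176300000 = -80.24 MPa.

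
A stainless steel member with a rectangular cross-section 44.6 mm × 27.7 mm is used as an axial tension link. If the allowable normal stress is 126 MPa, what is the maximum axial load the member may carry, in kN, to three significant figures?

A = 1235 mm².
P_max = σ_allow · A = 126 · 1235 = 155700 N = 155.7 kN.

156 kN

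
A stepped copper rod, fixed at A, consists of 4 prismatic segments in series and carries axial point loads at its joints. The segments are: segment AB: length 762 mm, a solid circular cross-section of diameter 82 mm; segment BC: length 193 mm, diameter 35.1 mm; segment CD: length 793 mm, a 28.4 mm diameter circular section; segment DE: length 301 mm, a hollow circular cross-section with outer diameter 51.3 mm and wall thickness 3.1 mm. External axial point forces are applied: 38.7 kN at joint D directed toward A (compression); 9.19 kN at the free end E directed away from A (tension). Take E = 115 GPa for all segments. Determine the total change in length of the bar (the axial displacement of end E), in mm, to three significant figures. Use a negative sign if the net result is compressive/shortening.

-0.358 mm

Internal axial forces (sectioning from the free end, tension +): N_DE = 9.19 kN, N_CD = -29.51 kN, N_BC = -29.51 kN, N_AB = -29.51 kN.
A_AB = 5281 mm².
A_BC = 967.6 mm².
A_CD = 633.5 mm².
A_DE = 469.4 mm².
δ_AB = -29510·762/(5281·115000) = -0.03703 mm
δ_BC = -29510·193/(967.6·115000) = -0.05118 mm
δ_CD = -29510·793/(633.5·115000) = -0.3212 mm
δ_DE = 9190·301/(469.4·115000) = 0.05124 mm
δ = Σδ_i = -0.3582 mm.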